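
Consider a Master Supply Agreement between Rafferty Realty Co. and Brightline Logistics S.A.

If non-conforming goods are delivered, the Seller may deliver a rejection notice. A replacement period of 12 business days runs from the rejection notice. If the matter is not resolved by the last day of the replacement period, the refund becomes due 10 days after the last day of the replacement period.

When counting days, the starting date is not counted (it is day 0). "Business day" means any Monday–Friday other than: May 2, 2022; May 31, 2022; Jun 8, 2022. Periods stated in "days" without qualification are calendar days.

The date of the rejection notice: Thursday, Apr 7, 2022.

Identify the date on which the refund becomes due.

The last day of the replacement period: counting 12 business days from Thursday, Apr 7, 2022 (Apr 8, Apr 11, Apr 12, Apr 13, …, Apr 21, Apr 22, Apr 25, skipping weekends) reaches Monday, Apr 25, 2022.
The date on which the refund becomes due: 10 calendar days after Apr 25, 2022 is May 5, 2022.

May 5, 2022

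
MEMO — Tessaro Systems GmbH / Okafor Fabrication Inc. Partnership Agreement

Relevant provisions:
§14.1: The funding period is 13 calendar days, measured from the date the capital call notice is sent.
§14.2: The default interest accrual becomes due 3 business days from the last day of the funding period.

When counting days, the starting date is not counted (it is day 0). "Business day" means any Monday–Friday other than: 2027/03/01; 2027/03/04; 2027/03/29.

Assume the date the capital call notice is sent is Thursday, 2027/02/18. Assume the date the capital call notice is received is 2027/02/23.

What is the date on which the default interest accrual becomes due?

Adding 13 calendar days to 2027/02/18 gives 2027/03/03, which is the last day of the funding period.
The date on which the default interest accrual becomes due: 3 business days after Wednesday, 2027/03/03, skipping weekends and the listed holiday on Mar 4 — Mar 5, Mar 8, Mar 9 — lands on Tuesday, 2027/03/09.

2027/03/09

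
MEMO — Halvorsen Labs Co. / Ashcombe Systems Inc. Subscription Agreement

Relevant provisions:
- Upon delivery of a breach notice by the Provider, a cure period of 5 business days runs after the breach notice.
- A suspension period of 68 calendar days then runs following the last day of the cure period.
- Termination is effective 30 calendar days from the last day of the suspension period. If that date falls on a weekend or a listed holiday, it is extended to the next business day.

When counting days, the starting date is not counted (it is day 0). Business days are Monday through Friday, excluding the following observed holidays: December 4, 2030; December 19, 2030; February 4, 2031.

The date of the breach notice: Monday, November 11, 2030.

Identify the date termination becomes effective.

February 24, 2031

The last day of the cure period: 5 business days after Monday, November 11, 2030, skipping weekends — Nov 12, Nov 13, Nov 14, Nov 15, Nov 18 — lands on Monday, November 18, 2030.
The last day of the suspension period: November 18, 2030 + 68 days = January 25, 2031.
The date termination becomes effective: January 25, 2031 + 30 days = February 24, 2031. February 24, 2031 is a Monday and is not a listed holiday, so no roll-forward applies.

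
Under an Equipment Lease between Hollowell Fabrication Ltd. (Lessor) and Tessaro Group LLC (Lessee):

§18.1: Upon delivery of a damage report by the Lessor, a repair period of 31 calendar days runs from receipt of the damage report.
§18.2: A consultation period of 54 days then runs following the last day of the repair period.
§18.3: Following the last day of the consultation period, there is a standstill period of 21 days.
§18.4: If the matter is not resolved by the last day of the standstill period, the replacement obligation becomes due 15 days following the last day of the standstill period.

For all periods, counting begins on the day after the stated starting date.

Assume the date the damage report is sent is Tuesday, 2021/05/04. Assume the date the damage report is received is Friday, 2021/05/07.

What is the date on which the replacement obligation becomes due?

The last day of the repair period: 31 calendar days after 2021/05/07 is 2021/06/07.
The last day of the consultation period: 54 calendar days after 2021/06/07 is 2021/07/31.
Adding 21 calendar days to 2021/07/31 gives 2021/08/21, which is the last day of the standstill period.
The date on which the replacement obligation becomes due: 15 calendar days after 2021/08/21 is 2021/09/05.

2021/09/05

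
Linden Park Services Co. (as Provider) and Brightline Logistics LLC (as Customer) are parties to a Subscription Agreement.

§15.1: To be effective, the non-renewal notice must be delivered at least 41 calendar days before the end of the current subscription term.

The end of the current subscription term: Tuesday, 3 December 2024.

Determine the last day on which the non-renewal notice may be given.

23 October 2024

Counting back 41 calendar days from 3 December 2024 gives 23 October 2024.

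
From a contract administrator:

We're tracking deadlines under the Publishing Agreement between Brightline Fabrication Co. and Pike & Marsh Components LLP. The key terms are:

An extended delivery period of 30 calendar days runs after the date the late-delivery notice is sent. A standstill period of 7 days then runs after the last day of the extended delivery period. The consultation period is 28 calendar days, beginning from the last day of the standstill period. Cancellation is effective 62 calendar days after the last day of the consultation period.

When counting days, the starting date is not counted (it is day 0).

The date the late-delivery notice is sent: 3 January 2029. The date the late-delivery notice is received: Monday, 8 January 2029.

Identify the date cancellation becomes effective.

10 May 2029

Adding 30 calendar days to 3 January 2029 gives 2 February 2029, which is the last day of the extended delivery period.
Adding 7 calendar days to 2 February 2029 gives 9 February 2029, which is the last day of the standstill period.
The last day of the consultation period: 28 calendar days after 9 February 2029 is 9 March 2029.
Adding 62 calendar days to 9 March 2029 gives 10 May 2029, which is the date cancellation becomes effective.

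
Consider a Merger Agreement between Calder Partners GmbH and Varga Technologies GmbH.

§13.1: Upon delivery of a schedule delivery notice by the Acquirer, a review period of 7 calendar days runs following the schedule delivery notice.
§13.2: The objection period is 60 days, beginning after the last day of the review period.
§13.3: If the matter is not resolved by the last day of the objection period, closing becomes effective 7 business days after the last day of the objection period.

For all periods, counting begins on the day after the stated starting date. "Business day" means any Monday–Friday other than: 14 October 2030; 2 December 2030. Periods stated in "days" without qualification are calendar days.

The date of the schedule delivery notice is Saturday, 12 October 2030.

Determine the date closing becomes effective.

27 December 2030

Adding 7 calendar days to 12 October 2030 gives 19 October 2030, which is the last day of the review period.
The last day of the objection period: 60 calendar days after 19 October 2030 is 18 December 2030.
From Wednesday, 18 December 2030, 7 business days (Dec 19, Dec 20, Dec 23, Dec 24, Dec 25, Dec 26, Dec 27, skipping weekends) brings us to Friday, 27 December 2030, which is the date closing becomes effective.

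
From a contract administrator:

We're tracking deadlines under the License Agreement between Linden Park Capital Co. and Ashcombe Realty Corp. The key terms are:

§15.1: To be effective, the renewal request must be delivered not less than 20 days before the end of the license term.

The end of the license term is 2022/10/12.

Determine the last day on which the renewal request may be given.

2022/10/12 minus 20 days is 2022/09/22.

2022/09/22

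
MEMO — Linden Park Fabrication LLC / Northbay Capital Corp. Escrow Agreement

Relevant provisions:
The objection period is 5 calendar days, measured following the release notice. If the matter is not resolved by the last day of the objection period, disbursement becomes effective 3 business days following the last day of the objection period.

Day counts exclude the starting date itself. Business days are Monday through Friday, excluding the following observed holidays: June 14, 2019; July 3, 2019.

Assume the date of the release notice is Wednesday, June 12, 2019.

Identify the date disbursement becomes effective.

The last day of the objection period: June 12, 2019 + 5 days = June 17, 2019.
The date disbursement becomes effective: 3 business days after Monday, June 17, 2019, skipping weekends — Jun 18, Jun 19, Jun 20 — lands on Thursday, June 20, 2019.

June 20, 2019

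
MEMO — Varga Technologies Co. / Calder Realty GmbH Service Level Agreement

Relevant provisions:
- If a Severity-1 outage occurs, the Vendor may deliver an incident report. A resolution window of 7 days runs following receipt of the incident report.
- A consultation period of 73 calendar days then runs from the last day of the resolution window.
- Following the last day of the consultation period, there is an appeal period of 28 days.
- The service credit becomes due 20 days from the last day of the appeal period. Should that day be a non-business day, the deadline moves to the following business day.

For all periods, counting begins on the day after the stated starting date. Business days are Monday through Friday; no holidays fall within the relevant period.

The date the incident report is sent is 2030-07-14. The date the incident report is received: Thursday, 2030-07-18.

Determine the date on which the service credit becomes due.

2030-11-25

The last day of the resolution window: 2030-07-18 + 7 days = 2030-07-25.
The last day of the consultation period: 2030-07-25 + 73 days = 2030-10-06.
The last day of the appeal period: 2030-10-06 + 28 days = 2030-11-03.
Adding 20 calendar days to 2030-11-03 gives 2030-11-23, which is the date on which the service credit becomes due. That falls on a Saturday, so it rolls to the next business day, Monday, 2030-11-25.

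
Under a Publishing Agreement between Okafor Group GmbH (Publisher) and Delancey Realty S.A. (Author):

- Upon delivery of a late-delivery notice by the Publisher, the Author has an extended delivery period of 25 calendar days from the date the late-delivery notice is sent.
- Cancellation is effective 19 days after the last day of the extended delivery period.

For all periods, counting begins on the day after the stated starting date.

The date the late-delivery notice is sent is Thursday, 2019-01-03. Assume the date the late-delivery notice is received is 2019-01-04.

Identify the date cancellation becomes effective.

Adding 25 calendar days to 2019-01-03 gives 2019-01-28, which is the last day of the extended delivery period.
Adding 19 calendar days to 2019-01-28 gives 2019-02-16, which is the date cancellation becomes effective.

2019-02-16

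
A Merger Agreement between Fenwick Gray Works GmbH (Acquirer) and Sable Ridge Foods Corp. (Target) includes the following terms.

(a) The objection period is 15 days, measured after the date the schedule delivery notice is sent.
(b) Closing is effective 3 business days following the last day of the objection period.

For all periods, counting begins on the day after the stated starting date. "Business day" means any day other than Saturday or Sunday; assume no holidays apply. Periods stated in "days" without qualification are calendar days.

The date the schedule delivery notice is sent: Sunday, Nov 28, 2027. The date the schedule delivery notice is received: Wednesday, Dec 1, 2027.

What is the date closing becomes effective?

The last day of the objection period: 15 calendar days after Nov 28, 2027 is Dec 13, 2027.
The date closing becomes effective: counting 3 business days from Monday, Dec 13, 2027 (Dec 14, Dec 15, Dec 16, skipping weekends) reaches Thursday, Dec 16, 2027.

Dec 16, 2027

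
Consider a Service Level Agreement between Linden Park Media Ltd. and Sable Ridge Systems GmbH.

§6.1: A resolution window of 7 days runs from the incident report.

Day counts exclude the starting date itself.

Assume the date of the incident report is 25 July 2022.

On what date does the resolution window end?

1 August 2022

The last day of the resolution window: 25 July 2022 + 7 days = 1 August 2022.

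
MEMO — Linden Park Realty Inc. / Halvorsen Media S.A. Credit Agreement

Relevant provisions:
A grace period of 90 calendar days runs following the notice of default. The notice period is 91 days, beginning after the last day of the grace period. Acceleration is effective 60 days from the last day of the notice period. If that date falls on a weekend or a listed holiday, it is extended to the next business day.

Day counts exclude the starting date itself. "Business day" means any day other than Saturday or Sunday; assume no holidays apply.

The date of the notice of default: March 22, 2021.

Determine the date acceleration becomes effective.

November 18, 2021

The last day of the grace period: March 22, 2021 + 90 days = June 20, 2021.
Adding 91 calendar days to June 20, 2021 gives September 19, 2021, which is the last day of the notice period.
The date acceleration becomes effective: September 19, 2021 + 60 days = November 18, 2021. November 18, 2021 is a Thursday, so no roll-forward applies.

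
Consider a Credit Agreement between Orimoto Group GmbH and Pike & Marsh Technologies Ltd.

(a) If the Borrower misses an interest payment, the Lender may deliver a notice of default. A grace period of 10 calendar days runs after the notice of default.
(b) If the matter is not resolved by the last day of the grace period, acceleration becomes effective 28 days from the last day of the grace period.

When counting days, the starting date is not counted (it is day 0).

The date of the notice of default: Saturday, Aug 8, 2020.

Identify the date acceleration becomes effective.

The last day of the grace period: 10 calendar days after Aug 8, 2020 is Aug 18, 2020.
Adding 28 calendar days to Aug 18, 2020 gives Sep 15, 2020, which is the date acceleration becomes effective.

Sep 15, 2020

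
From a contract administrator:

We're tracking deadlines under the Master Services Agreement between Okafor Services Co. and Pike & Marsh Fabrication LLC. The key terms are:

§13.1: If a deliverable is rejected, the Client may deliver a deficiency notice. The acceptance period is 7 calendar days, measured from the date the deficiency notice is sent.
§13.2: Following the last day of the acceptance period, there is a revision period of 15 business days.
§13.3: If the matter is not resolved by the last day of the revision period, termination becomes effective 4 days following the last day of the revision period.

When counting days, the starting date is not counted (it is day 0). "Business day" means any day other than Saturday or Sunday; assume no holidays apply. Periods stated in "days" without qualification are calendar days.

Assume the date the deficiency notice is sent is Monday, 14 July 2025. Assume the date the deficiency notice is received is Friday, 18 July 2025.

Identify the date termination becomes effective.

15 August 2025

The last day of the acceptance period: 14 July 2025 + 7 days = 21 July 2025.
The last day of the revision period: counting 15 business days from Monday, 21 July 2025 (Jul 22, Jul 23, Jul 24, Jul 25, …, Aug 7, Aug 8, Aug 11, skipping weekends) reaches Monday, 11 August 2025.
Adding 4 calendar days to 11 August 2025 gives 15 August 2025, which is the date termination becomes effective.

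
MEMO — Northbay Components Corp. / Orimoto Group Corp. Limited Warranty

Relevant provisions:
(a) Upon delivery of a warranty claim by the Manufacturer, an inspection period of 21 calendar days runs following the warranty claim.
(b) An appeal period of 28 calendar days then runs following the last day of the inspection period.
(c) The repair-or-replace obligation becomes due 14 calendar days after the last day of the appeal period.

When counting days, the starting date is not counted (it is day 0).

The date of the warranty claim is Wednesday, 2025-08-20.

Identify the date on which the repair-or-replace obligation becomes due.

The last day of the inspection period: 21 calendar days after 2025-08-20 is 2025-09-10.
The last day of the appeal period: 28 calendar days after 2025-09-10 is 2025-10-08.
The date on which the repair-or-replace obligation becomes due: 2025-10-08 + 14 days = 2025-10-22.

2025-10-22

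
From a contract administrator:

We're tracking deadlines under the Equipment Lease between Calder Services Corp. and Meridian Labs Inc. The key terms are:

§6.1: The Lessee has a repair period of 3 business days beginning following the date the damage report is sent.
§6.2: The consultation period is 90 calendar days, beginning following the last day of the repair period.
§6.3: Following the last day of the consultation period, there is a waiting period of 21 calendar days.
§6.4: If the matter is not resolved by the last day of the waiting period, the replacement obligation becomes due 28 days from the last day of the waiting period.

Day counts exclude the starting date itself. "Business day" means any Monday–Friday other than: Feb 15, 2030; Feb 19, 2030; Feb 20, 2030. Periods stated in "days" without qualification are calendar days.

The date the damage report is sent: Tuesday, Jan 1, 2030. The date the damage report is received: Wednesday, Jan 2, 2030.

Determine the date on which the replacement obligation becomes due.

The last day of the repair period: counting 3 business days from Tuesday, Jan 1, 2030 (Jan 2, Jan 3, Jan 4, skipping weekends) reaches Friday, Jan 4, 2030.
Adding 90 calendar days to Jan 4, 2030 gives Apr 4, 2030, which is the last day of the consultation period.
Adding 21 calendar days to Apr 4, 2030 gives Apr 25, 2030, which is the last day of the waiting period.
Adding 28 calendar days to Apr 25, 2030 gives May 23, 2030, which is the date on which the replacement obligation becomes due.

May 23, 2030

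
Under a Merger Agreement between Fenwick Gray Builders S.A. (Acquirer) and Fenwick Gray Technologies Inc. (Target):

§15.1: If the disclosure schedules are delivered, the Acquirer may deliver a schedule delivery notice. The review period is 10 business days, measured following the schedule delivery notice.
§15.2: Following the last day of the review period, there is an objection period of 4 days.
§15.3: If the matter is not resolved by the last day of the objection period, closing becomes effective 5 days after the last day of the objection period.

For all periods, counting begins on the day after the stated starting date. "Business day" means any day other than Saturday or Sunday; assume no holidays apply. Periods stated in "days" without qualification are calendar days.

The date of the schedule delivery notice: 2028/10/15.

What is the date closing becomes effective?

The last day of the review period: counting 10 business days from Sunday, 2028/10/15 (Oct 16, Oct 17, Oct 18, Oct 19, Oct 20, Oct 23, Oct 24, Oct 25, Oct 26, Oct 27, skipping weekends) reaches Friday, 2028/10/27.
The last day of the objection period: 2028/10/27 + 4 days = 2028/10/31.
The date closing becomes effective: 5 calendar days after 2028/10/31 is 2028/11/05.

2028/11/05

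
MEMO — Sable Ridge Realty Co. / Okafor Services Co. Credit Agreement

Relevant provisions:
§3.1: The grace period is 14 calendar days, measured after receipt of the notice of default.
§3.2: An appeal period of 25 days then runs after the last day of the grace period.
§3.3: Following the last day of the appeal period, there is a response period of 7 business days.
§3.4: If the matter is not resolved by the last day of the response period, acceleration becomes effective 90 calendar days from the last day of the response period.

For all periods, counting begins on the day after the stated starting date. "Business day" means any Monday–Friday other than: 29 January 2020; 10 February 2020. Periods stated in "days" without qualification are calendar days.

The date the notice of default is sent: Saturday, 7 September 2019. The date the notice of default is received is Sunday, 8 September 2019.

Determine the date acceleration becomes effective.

26 January 2020

Adding 14 calendar days to 8 September 2019 gives 22 September 2019, which is the last day of the grace period.
The last day of the appeal period: 25 calendar days after 22 September 2019 is 17 October 2019.
The last day of the response period: counting 7 business days from Thursday, 17 October 2019 (Oct 18, Oct 21, Oct 22, Oct 23, Oct 24, Oct 25, Oct 28, skipping weekends) reaches Monday, 28 October 2019.
Adding 90 calendar days to 28 October 2019 gives 26 January 2020, which is the date acceleration becomes effective.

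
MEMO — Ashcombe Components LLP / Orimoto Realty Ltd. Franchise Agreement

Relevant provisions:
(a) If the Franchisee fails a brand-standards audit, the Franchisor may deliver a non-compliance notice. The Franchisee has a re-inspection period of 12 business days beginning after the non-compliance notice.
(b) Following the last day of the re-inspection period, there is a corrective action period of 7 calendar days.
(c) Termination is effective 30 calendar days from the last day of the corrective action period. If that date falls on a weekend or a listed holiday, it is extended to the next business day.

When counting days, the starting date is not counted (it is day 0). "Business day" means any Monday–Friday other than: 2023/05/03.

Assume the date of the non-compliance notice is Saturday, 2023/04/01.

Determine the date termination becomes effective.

2023/05/25

The last day of the re-inspection period: counting 12 business days from Saturday, 2023/04/01 (Apr 3, Apr 4, Apr 5, Apr 6, …, Apr 14, Apr 17, Apr 18, skipping weekends) reaches Tuesday, 2023/04/18.
The last day of the corrective action period: 7 calendar days after 2023/04/18 is 2023/04/25.
Adding 30 calendar days to 2023/04/25 gives 2023/05/25, which is the date termination becomes effective. 2023/05/25 is a Thursday and is not a listed holiday, so no roll-forward applies.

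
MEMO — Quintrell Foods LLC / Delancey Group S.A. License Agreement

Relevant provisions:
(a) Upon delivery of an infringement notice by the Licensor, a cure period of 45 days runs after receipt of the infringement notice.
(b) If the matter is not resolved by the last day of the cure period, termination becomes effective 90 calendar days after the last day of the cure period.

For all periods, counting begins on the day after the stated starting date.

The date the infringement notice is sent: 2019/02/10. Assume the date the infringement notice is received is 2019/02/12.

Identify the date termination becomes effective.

The last day of the cure period: 2019/02/12 + 45 days = 2019/03/29.
Adding 90 calendar days to 2019/03/29 gives 2019/06/27, which is the date termination becomes effective.

2019/06/27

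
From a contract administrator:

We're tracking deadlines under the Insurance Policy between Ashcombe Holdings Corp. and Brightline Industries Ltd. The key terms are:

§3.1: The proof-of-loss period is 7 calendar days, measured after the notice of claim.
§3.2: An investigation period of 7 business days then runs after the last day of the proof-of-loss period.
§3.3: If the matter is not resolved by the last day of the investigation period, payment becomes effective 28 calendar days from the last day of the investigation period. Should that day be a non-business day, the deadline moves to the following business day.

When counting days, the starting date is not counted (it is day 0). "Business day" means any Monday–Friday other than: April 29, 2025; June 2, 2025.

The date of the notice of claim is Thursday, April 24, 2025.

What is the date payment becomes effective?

The last day of the proof-of-loss period: April 24, 2025 + 7 days = May 1, 2025.
From Thursday, May 1, 2025, 7 business days (May 2, May 5, May 6, May 7, May 8, May 9, May 12, skipping weekends) brings us to Monday, May 12, 2025, which is the last day of the investigation period.
The date payment becomes effective: May 12, 2025 + 28 days = June 9, 2025. June 9, 2025 is a Monday and is not a listed holiday, so no roll-forward applies.

June 9, 2025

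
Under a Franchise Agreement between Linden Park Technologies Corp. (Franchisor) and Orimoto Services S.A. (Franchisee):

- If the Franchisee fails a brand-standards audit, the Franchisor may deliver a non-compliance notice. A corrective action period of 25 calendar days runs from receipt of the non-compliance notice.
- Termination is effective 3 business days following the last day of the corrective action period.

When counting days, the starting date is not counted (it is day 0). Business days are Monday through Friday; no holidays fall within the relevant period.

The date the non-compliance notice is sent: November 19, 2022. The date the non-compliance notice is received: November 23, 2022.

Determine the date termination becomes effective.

December 21, 2022

The last day of the corrective action period: 25 calendar days after November 23, 2022 is December 18, 2022.
From Sunday, December 18, 2022, 3 business days (Dec 19, Dec 20, Dec 21, skipping weekends) brings us to Wednesday, December 21, 2022, which is the date termination becomes effective.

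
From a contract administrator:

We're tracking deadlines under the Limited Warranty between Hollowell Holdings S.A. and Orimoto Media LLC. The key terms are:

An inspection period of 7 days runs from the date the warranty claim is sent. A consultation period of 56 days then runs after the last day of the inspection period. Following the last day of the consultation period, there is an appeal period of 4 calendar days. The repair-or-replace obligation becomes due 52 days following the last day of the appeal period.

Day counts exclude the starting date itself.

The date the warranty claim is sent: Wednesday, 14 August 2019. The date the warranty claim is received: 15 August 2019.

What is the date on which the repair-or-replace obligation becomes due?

The last day of the inspection period: 7 calendar days after 14 August 2019 is 21 August 2019.
The last day of the consultation period: 56 calendar days after 21 August 2019 is 16 October 2019.
The last day of the appeal period: 4 calendar days after 16 October 2019 is 20 October 2019.
Adding 52 calendar days to 20 October 2019 gives 11 December 2019, which is the date on which the repair-or-replace obligation becomes due.

11 December 2019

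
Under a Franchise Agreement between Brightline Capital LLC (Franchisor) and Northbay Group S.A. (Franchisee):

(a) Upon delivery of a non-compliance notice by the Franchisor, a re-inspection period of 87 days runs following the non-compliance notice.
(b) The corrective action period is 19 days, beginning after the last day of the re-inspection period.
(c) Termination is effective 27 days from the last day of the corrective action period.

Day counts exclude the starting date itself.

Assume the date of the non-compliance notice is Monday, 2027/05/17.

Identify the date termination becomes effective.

Adding 87 calendar days to 2027/05/17 gives 2027/08/12, which is the last day of the re-inspection period.
The last day of the corrective action period: 19 calendar days after 2027/08/12 is 2027/08/31.
The date termination becomes effective: 27 calendar days after 2027/08/31 is 2027/09/27.

2027/09/27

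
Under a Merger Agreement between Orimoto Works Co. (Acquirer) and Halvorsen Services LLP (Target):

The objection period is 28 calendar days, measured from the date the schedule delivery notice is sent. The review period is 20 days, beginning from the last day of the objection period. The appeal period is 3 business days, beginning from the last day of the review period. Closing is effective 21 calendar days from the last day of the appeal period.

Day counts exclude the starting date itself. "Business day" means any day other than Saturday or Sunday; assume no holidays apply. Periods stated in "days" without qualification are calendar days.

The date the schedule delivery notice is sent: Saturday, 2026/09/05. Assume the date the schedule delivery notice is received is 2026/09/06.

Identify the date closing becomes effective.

2026/11/18

The last day of the objection period: 2026/09/05 + 28 days = 2026/10/03.
Adding 20 calendar days to 2026/10/03 gives 2026/10/23, which is the last day of the review period.
From Friday, 2026/10/23, 3 business days (Oct 26, Oct 27, Oct 28, skipping weekends) brings us to Wednesday, 2026/10/28, which is the last day of the appeal period.
The date closing becomes effective: 21 calendar days after 2026/10/28 is 2026/11/18.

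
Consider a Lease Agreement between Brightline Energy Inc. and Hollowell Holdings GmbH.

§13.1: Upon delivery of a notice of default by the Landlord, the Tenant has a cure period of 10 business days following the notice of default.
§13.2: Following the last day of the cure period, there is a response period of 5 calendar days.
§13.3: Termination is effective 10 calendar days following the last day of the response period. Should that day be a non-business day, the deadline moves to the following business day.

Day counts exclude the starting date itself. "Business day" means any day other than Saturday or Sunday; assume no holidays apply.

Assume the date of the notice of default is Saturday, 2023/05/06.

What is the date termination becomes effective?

The last day of the cure period: counting 10 business days from Saturday, 2023/05/06 (May 8, May 9, May 10, May 11, May 12, May 15, May 16, May 17, May 18, May 19, skipping weekends) reaches Friday, 2023/05/19.
The last day of the response period: 2023/05/19 + 5 days = 2023/05/24.
Adding 10 calendar days to 2023/05/24 gives 2023/06/03, which is the date termination becomes effective. That falls on a Saturday, so it rolls to the next business day, Monday, 2023/06/05.

2023/06/05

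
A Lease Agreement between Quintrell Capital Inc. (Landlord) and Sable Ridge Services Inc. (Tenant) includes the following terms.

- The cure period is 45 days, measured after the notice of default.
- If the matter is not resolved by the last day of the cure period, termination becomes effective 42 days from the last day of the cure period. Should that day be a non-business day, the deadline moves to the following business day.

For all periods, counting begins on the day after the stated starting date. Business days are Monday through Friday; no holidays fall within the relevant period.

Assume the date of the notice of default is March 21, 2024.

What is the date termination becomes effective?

The last day of the cure period: 45 calendar days after March 21, 2024 is May 5, 2024.
Adding 42 calendar days to May 5, 2024 gives June 16, 2024, which is the date termination becomes effective. That falls on a Sunday, so it rolls to the next business day, Monday, June 17, 2024.

June 17, 2024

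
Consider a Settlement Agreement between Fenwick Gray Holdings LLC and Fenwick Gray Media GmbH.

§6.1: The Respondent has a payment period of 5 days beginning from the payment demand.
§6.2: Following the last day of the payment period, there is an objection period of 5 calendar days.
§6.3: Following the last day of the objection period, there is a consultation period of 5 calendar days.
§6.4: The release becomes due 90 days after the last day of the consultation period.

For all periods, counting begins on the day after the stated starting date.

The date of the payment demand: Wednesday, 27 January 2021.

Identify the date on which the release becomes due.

The last day of the payment period: 27 January 2021 + 5 days = 1 February 2021.
Adding 5 calendar days to 1 February 2021 gives 6 February 2021, which is the last day of the objection period.
The last day of the consultation period: 6 February 2021 + 5 days = 11 February 2021.
Adding 90 calendar days to 11 February 2021 gives 12 May 2021, which is the date on which the release becomes due.

12 May 2021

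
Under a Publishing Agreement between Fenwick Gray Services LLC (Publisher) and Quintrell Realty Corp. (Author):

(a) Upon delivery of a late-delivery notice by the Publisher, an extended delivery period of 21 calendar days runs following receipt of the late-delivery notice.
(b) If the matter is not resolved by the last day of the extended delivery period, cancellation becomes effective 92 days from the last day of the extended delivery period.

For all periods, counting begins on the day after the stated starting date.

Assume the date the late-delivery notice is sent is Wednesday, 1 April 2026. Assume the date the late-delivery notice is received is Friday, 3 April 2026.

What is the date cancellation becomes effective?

25 July 2026

Adding 21 calendar days to 3 April 2026 gives 24 April 2026, which is the last day of the extended delivery period.
Adding 92 calendar days to 24 April 2026 gives 25 July 2026, which is the date cancellation becomes effective.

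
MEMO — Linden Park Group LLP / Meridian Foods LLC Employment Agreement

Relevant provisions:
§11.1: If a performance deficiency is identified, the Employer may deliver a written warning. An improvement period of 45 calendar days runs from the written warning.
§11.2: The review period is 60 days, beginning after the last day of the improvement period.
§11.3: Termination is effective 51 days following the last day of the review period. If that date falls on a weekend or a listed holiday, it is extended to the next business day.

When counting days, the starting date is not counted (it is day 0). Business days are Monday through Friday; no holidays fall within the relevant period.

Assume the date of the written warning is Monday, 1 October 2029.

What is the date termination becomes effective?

6 March 2030

The last day of the improvement period: 45 calendar days after 1 October 2029 is 15 November 2029.
The last day of the review period: 15 November 2029 + 60 days = 14 January 2030.
Adding 51 calendar days to 14 January 2030 gives 6 March 2030, which is the date termination becomes effective. 6 March 2030 is a Wednesday, so no roll-forward applies.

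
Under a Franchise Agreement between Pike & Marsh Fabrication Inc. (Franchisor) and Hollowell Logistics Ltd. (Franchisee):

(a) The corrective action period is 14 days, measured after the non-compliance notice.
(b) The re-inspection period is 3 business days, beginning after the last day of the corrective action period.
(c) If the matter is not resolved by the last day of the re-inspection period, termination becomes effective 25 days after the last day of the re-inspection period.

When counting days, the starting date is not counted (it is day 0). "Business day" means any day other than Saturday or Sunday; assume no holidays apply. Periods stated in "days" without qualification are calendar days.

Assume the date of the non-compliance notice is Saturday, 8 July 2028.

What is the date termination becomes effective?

20 August 2028

Adding 14 calendar days to 8 July 2028 gives 22 July 2028, which is the last day of the corrective action period.
From Saturday, 22 July 2028, 3 business days (Jul 24, Jul 25, Jul 26, skipping weekends) brings us to Wednesday, 26 July 2028, which is the last day of the re-inspection period.
Adding 25 calendar days to 26 July 2028 gives 20 August 2028, which is the date termination becomes effective.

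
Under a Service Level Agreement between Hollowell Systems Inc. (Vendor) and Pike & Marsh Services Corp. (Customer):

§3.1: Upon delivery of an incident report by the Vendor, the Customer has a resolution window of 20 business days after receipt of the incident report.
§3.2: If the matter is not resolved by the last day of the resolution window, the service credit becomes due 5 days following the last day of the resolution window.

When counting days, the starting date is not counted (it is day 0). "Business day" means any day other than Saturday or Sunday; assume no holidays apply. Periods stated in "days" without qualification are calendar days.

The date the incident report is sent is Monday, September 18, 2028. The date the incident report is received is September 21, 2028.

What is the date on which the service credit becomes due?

October 24, 2028

The last day of the resolution window: 20 business days after Thursday, September 21, 2028, skipping weekends — Sep 22, Sep 25, Sep 26, Sep 27, …, Oct 17, Oct 18, Oct 19 — lands on Thursday, October 19, 2028.
Adding 5 calendar days to October 19, 2028 gives October 24, 2028, which is the date on which the service credit becomes due.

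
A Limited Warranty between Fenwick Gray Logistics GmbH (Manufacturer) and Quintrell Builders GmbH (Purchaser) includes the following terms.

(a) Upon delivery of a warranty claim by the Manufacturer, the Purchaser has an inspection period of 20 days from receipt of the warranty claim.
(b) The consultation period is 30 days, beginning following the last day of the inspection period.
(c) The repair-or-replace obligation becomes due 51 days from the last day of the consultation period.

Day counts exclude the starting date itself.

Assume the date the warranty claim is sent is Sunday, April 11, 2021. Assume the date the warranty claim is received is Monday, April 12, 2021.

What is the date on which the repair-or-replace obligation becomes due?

The last day of the inspection period: 20 calendar days after April 12, 2021 is May 2, 2021.
Adding 30 calendar days to May 2, 2021 gives June 1, 2021, which is the last day of the consultation period.
The date on which the repair-or-replace obligation becomes due: June 1, 2021 + 51 days = July 22, 2021.

July 22, 2021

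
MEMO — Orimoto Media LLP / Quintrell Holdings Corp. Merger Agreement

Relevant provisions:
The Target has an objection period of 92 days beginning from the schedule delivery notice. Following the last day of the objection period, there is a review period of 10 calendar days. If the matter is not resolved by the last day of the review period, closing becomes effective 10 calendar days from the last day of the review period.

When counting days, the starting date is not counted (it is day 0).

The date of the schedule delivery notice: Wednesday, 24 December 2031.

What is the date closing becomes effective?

14 April 2032

The last day of the objection period: 92 calendar days after 24 December 2031 is 25 March 2032.
The last day of the review period: 10 calendar days after 25 March 2032 is 4 April 2032.
The date closing becomes effective: 4 April 2032 + 10 days = 14 April 2032.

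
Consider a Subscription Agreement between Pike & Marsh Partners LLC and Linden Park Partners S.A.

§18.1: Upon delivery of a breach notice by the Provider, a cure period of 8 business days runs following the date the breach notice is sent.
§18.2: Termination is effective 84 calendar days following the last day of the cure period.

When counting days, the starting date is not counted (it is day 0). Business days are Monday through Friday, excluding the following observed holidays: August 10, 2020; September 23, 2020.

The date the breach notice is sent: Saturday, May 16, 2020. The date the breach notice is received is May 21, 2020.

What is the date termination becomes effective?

The last day of the cure period: counting 8 business days from Saturday, May 16, 2020 (May 18, May 19, May 20, May 21, May 22, May 25, May 26, May 27, skipping weekends) reaches Wednesday, May 27, 2020.
Adding 84 calendar days to May 27, 2020 gives August 19, 2020, which is the date termination becomes effective.

August 19, 2020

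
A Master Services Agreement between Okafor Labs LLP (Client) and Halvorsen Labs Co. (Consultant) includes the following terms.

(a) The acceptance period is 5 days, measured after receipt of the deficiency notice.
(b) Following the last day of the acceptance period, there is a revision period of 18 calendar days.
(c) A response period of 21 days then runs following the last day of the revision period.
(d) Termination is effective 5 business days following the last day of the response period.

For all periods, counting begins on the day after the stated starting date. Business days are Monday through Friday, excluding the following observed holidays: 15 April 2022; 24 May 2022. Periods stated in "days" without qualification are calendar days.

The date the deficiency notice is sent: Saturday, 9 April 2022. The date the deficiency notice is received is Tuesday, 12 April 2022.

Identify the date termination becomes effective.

2 June 2022

The last day of the acceptance period: 5 calendar days after 12 April 2022 is 17 April 2022.
Adding 18 calendar days to 17 April 2022 gives 5 May 2022, which is the last day of the revision period.
The last day of the response period: 5 May 2022 + 21 days = 26 May 2022.
The date termination becomes effective: counting 5 business days from Thursday, 26 May 2022 (May 27, May 30, May 31, Jun 1, Jun 2, skipping weekends) reaches Thursday, 2 June 2022.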